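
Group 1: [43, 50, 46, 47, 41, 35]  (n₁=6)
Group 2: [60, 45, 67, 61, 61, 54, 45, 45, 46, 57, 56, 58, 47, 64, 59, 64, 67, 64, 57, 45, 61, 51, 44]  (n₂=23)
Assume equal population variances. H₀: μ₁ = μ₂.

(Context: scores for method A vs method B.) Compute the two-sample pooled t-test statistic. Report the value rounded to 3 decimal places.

x̄₁=43.667, s₁=5.279, n₁=6
x̄₂=55.565, s₂=7.902, n₂=23
s_p² = [5·5.279² + 22·7.902²]/27 = 56.0365
SE = √(s_p²·(1/6+1/23)) = 3.4316
t = (43.667−55.565)/3.4316 = -3.4674
df = 27

test statistic = -3.467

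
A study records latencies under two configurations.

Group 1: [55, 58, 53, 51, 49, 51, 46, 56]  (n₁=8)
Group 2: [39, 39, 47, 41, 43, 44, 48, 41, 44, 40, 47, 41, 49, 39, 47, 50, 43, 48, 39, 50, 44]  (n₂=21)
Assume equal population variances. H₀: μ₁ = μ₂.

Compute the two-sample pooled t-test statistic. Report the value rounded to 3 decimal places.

test statistic = 5.210

x̄₁=52.375, s₁=3.926, n₁=8
x̄₂=43.952, s₂=3.879, n₂=21
s_p² = [7·3.926² + 20·3.879²]/27 = 15.1418
SE = √(s_p²·(1/8+1/21)) = 1.6167
t = (52.375−43.952)/1.6167 = 5.2097
df = 27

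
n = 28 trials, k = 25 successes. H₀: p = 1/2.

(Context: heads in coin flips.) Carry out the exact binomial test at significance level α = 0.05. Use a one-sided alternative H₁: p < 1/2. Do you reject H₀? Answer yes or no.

Exact binomial: n=28, k=25, p₀=1/2=0.5000
P(X≤25) from Σ C(n,i)·p₀^i·(1−p₀)^(n−i)
p-value (one-sided, H₁ less) = 1.00000
At α=0.05: p ≥ α → fail to reject H₀

reject H₀: no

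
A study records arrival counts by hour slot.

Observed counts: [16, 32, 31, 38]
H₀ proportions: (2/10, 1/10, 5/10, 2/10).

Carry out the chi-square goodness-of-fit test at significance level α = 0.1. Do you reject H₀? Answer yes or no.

reject H₀: yes

n = 117; E_i = n·p_i = [23.40, 11.70, 58.50, 23.40]
χ² = (16−23.40)²/23.40 + (32−11.70)²/11.70 + (31−58.50)²/58.50 + (38−23.40)²/23.40 = 59.5983
df = 3
p-value (upper-tail) = 0.00000
At α=0.1: p < α → reject H₀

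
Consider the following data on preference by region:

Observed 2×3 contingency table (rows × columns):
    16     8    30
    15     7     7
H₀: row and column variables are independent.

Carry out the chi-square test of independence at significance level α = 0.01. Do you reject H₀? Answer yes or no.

Row totals [54, 29], col totals [31, 15, 37], n=83
χ² = (16−20.17)²/20.17 + (8−9.76)²/9.76 + (30−24.07)²/24.07 + (15−10.83)²/10.83 + (7−5.24)²/5.24 + (7−12.93)²/12.93 = 7.5512
df = 2
p-value (upper-tail) = 0.02292
At α=0.01: p ≥ α → fail to reject H₀

reject H₀: no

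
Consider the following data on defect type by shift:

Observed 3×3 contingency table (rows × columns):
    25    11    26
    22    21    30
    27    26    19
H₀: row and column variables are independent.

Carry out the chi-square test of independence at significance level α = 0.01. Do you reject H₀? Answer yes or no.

reject H₀: no

Row totals [62, 73, 72], col totals [74, 58, 75], n=207
χ² = (25−22.16)²/22.16 + (11−17.37)²/17.37 + (26−22.46)²/22.46 + (22−26.10)²/26.10 + (21−20.45)²/20.45 + (30−26.45)²/26.45 + (27−25.74)²/25.74 + (26−20.17)²/20.17 + (19−26.09)²/26.09 = 8.0606
df = 4
p-value (upper-tail) = 0.08938
At α=0.01: p ≥ α → fail to reject H₀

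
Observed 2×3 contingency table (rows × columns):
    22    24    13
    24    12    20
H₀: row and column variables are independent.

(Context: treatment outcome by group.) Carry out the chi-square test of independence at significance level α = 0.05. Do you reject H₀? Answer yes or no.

reject H₀: no

Row totals [59, 56], col totals [46, 36, 33], n=115
χ² = (22−23.60)²/23.60 + (24−18.47)²/18.47 + (13−16.93)²/16.93 + (24−22.40)²/22.40 + (12−17.53)²/17.53 + (20−16.07)²/16.07 = 5.4973
df = 2
p-value (upper-tail) = 0.06401
At α=0.05: p ≥ α → fail to reject H₀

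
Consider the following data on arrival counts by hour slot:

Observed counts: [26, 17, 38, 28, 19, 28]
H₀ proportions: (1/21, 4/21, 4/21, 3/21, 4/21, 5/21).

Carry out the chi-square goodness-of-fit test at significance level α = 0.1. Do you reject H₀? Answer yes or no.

reject H₀: yes

n = 156; E_i = n·p_i = [7.43, 29.71, 29.71, 22.29, 29.71, 37.14]
χ² = (26−7.43)²/7.43 + (17−29.71)²/29.71 + (38−29.71)²/29.71 + (28−22.29)²/22.29 + (19−29.71)²/29.71 + (28−37.14)²/37.14 = 61.7583
df = 5
p-value (upper-tail) = 0.00000
At α=0.1: p < α → reject H₀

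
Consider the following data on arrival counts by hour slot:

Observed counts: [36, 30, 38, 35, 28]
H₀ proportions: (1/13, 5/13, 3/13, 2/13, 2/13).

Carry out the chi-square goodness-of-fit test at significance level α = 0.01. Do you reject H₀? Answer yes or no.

reject H₀: yes

n = 167; E_i = n·p_i = [12.85, 64.23, 38.54, 25.69, 25.69]
χ² = (36−12.85)²/12.85 + (30−64.23)²/64.23 + (38−38.54)²/38.54 + (35−25.69)²/25.69 + (28−25.69)²/25.69 = 63.5619
df = 4
p-value (upper-tail) = 0.00000
At α=0.01: p < α → reject H₀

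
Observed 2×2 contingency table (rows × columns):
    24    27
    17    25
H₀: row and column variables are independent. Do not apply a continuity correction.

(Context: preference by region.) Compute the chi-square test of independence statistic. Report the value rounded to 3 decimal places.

test statistic = 0.405

Row totals [51, 42], col totals [41, 52], n=93
χ² = (24−22.48)²/22.48 + (27−28.52)²/28.52 + (17−18.52)²/18.52 + (25−23.48)²/23.48 = 0.4049
df = 1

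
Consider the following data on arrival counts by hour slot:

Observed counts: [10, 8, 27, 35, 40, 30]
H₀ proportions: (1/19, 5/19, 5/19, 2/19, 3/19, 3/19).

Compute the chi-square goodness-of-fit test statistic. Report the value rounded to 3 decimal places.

n = 150; E_i = n·p_i = [7.89, 39.47, 39.47, 15.79, 23.68, 23.68]
χ² = (10−7.89)²/7.89 + (8−39.47)²/39.47 + (27−39.47)²/39.47 + (35−15.79)²/15.79 + (40−23.68)²/23.68 + (30−23.68)²/23.68 = 65.8949
df = 5

test statistic = 65.895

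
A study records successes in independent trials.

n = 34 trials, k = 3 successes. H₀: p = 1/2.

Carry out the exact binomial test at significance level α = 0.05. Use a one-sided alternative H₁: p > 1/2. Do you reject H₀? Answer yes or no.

reject H₀: no

Exact binomial: n=34, k=3, p₀=1/2=0.5000
P(X≥3) from Σ C(n,i)·p₀^i·(1−p₀)^(n−i)
p-value (one-sided, H₁ greater) = 1.00000
At α=0.05: p ≥ α → fail to reject H₀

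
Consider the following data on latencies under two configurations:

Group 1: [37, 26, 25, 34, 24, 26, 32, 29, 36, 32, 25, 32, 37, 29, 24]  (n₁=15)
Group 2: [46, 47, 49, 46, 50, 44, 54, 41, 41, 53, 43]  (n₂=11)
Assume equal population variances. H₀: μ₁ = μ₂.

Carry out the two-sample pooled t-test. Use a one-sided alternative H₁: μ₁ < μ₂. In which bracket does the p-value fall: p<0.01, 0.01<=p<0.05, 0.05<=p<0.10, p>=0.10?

p-value bracket: p<0.01

x̄₁=29.867, s₁=4.764, n₁=15
x̄₂=46.727, s₂=4.429, n₂=11
s_p² = [14·4.764² + 10·4.429²]/24 = 21.4131
SE = √(s_p²·(1/15+1/11)) = 1.8369
t = (29.867−46.727)/1.8369 = -9.1789
df = 24
p-value (one-sided, H₁ less) = 0.00000
→ bracket: p<0.01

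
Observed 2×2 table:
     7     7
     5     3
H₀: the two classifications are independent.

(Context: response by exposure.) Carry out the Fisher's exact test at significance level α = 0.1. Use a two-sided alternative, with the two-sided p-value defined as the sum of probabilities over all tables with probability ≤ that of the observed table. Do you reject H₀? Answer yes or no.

reject H₀: no

Margins: r₁=14, r₂=8, c₁=12, c₂=10, n=22
p_obs = C(14,7)·C(8,5)/C(22,12); sum pmf over tables with pmf ≤ p_obs
p-value (two-sided) = 0.67492
At α=0.1: p ≥ α → fail to reject H₀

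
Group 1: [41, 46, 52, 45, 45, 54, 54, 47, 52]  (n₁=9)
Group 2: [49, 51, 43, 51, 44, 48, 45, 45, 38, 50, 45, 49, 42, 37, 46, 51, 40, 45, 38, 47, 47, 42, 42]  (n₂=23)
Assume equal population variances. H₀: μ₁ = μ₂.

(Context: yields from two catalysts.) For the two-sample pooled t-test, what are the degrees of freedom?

degrees of freedom = 30

df = n₁ + n₂ − 2 = 9 + 23 − 2 = 30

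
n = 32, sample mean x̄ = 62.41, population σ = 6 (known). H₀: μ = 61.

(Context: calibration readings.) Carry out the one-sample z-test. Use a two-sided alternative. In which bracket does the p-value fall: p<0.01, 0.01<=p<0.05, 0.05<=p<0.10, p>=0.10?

SE = σ/√n = 6/√32 = 1.0607
z = (x̄−μ₀)/SE = (62.41−61)/1.0607 = 1.3294
p-value (two-sided) = 0.18373
→ bracket: p>=0.10

p-value bracket: p>=0.10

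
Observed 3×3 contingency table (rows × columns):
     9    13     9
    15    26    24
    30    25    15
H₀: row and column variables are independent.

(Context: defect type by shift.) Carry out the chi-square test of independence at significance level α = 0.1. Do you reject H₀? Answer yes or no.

Row totals [31, 65, 70], col totals [54, 64, 48], n=166
χ² = (9−10.08)²/10.08 + (13−11.95)²/11.95 + (9−8.96)²/8.96 + (15−21.14)²/21.14 + (26−25.06)²/25.06 + (24−18.80)²/18.80 + (30−22.77)²/22.77 + (25−26.99)²/26.99 + (15−20.24)²/20.24 = 7.2692
df = 4
p-value (upper-tail) = 0.12233
At α=0.1: p ≥ α → fail to reject H₀

reject H₀: no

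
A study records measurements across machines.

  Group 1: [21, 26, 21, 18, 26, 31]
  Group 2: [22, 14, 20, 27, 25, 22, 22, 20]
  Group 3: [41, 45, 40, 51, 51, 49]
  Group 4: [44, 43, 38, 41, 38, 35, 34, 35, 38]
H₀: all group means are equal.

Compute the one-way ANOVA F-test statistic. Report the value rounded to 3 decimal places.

Group means [23.83, 21.50, 46.17, 38.44], grand mean 32.345
SSB = Σnᵢ(x̄ᵢ−x̄)² = 2856.663; SSW = ΣΣ(x−x̄ᵢ)² = 437.889
MSB = 2856.663/3 = 952.2209; MSW = 437.889/25 = 17.5156
F = MSB/MSW = 54.3643
df = (3, 25)

test statistic = 54.364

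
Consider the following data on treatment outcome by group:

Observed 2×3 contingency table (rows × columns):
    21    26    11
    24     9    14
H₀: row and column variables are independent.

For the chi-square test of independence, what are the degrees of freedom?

df = (r−1)(c−1) = (2−1)·(3−1) = 2

degrees of freedom = 2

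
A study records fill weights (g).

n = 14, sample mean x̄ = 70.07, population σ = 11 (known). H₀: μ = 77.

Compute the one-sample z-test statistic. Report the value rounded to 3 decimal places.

SE = σ/√n = 11/√14 = 2.9399
z = (x̄−μ₀)/SE = (70.07−77)/2.9399 = -2.3572

test statistic = -2.357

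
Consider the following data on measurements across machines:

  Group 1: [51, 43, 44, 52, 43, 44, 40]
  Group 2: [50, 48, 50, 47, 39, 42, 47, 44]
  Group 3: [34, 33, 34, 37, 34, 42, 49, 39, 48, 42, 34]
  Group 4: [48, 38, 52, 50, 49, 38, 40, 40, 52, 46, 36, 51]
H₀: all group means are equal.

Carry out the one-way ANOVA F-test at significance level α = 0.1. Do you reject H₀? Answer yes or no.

Group means [45.29, 45.88, 38.73, 45.00], grand mean 43.421
SSB = Σnᵢ(x̄ᵢ−x̄)² = 344.778; SSW = ΣΣ(x−x̄ᵢ)² = 978.485
MSB = 344.778/3 = 114.9259; MSW = 978.485/34 = 28.7790
F = MSB/MSW = 3.9934
df = (3, 34)
p-value (upper-tail) = 0.01540
At α=0.1: p < α → reject H₀

reject H₀: yes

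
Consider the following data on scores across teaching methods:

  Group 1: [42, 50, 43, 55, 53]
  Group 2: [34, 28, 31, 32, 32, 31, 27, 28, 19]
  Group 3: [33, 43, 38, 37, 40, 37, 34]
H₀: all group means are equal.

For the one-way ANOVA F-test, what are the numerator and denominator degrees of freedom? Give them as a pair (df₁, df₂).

degrees of freedom = [2, 18]

k = 3 groups, N = 21 total
df = (k−1, N−k) = (3−1, 21−3) = (2, 18)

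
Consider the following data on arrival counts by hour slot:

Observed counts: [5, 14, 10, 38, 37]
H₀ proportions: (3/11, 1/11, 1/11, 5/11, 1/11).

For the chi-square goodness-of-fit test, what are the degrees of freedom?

df = k − 1 = 5 − 1 = 4

degrees of freedom = 4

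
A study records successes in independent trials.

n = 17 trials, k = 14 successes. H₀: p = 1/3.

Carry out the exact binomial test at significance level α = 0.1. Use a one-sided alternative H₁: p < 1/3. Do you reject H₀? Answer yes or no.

reject H₀: no

Exact binomial: n=17, k=14, p₀=1/3=0.3333
P(X≤14) from Σ C(n,i)·p₀^i·(1−p₀)^(n−i)
p-value (one-sided, H₁ less) = 1.00000
At α=0.1: p ≥ α → fail to reject H₀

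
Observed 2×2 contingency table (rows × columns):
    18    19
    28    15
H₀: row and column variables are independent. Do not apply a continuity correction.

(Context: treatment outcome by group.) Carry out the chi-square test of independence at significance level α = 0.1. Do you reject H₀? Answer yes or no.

reject H₀: no

Row totals [37, 43], col totals [46, 34], n=80
χ² = (18−21.27)²/21.27 + (19−15.72)²/15.72 + (28−24.73)²/24.73 + (15−18.27)²/18.27 = 2.2069
df = 1
p-value (upper-tail) = 0.13739
At α=0.1: p ≥ α → fail to reject H₀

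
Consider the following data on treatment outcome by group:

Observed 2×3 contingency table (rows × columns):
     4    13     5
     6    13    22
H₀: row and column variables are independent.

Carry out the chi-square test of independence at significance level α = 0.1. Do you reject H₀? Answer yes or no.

reject H₀: yes

Row totals [22, 41], col totals [10, 26, 27], n=63
χ² = (4−3.49)²/3.49 + (13−9.08)²/9.08 + (5−9.43)²/9.43 + (6−6.51)²/6.51 + (13−16.92)²/16.92 + (22−17.57)²/17.57 = 5.9112
df = 2
p-value (upper-tail) = 0.05205
At α=0.1: p < α → reject H₀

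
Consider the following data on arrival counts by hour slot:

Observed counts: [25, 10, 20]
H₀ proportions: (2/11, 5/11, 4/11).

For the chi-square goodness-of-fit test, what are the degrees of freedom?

degrees of freedom = 2

df = k − 1 = 3 − 1 = 2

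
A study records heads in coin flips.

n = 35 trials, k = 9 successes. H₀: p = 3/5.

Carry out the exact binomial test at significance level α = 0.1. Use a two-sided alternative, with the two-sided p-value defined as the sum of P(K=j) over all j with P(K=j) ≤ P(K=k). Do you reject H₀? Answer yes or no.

Exact binomial: n=35, k=9, p₀=3/5=0.6000
P(X=j) = C(n,j)·p₀^j·(1−p₀)^(n−j); p = Σ P(X=j) over j with P(X=j) ≤ P(X=9)
p-value (two-sided) = 0.00005
At α=0.1: p < α → reject H₀

reject H₀: yes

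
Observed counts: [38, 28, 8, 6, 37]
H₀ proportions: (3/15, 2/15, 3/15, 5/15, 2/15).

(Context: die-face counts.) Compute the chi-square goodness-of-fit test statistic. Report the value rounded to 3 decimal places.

test statistic = 86.380

n = 117; E_i = n·p_i = [23.40, 15.60, 23.40, 39.00, 15.60]
χ² = (38−23.40)²/23.40 + (28−15.60)²/15.60 + (8−23.40)²/23.40 + (6−39.00)²/39.00 + (37−15.60)²/15.60 = 86.3803
df = 4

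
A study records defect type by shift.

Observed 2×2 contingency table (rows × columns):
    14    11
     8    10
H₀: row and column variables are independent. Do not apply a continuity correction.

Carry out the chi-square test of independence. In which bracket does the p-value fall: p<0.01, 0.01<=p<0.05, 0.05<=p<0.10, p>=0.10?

Row totals [25, 18], col totals [22, 21], n=43
χ² = (14−12.79)²/12.79 + (11−12.21)²/12.21 + (8−9.21)²/9.21 + (10−8.79)²/8.79 = 0.5593
df = 1
p-value (upper-tail) = 0.45455
→ bracket: p>=0.10

p-value bracket: p>=0.10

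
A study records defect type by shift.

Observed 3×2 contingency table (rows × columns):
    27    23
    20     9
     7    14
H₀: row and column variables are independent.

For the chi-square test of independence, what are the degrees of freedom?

df = (r−1)(c−1) = (3−1)·(2−1) = 2

degrees of freedom = 2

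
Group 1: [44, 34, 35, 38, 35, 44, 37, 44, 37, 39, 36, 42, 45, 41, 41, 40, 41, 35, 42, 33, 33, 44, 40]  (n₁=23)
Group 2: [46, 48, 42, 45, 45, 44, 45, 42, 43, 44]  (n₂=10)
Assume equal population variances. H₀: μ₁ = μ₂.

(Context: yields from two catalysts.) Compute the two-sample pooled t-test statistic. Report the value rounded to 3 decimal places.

test statistic = -4.077

x̄₁=39.130, s₁=3.877, n₁=23
x̄₂=44.400, s₂=1.838, n₂=10
s_p² = [22·3.877² + 9·1.838²]/31 = 11.6454
SE = √(s_p²·(1/23+1/10)) = 1.2926
t = (39.130−44.400)/1.2926 = -4.0767
df = 31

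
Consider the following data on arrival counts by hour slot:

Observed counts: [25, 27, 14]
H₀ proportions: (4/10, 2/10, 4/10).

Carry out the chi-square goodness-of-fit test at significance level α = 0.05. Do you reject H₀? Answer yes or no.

reject H₀: yes

n = 66; E_i = n·p_i = [26.40, 13.20, 26.40]
χ² = (25−26.40)²/26.40 + (27−13.20)²/13.20 + (14−26.40)²/26.40 = 20.3258
df = 2
p-value (upper-tail) = 0.00004
At α=0.05: p < α → reject H₀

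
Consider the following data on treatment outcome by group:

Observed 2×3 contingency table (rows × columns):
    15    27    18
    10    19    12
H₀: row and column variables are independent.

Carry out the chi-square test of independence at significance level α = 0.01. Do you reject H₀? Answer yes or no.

reject H₀: no

Row totals [60, 41], col totals [25, 46, 30], n=101
χ² = (15−14.85)²/14.85 + (27−27.33)²/27.33 + (18−17.82)²/17.82 + (10−10.15)²/10.15 + (19−18.67)²/18.67 + (12−12.18)²/12.18 = 0.0177
df = 2
p-value (upper-tail) = 0.99120
At α=0.01: p ≥ α → fail to reject H₀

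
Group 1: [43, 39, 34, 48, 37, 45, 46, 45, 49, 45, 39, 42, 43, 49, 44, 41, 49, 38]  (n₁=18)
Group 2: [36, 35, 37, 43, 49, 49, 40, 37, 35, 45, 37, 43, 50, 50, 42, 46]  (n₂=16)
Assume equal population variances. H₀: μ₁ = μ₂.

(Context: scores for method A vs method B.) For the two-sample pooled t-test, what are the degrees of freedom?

degrees of freedom = 32

df = n₁ + n₂ − 2 = 18 + 16 − 2 = 32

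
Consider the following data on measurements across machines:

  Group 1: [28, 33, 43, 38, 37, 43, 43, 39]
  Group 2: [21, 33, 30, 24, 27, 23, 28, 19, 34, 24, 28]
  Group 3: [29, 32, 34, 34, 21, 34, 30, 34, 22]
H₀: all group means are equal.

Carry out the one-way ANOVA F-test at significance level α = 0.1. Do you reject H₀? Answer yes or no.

Group means [38.00, 26.45, 30.00], grand mean 30.893
SSB = Σnᵢ(x̄ᵢ−x̄)² = 627.951; SSW = ΣΣ(x−x̄ᵢ)² = 642.727
MSB = 627.951/2 = 313.9756; MSW = 642.727/25 = 25.7091
F = MSB/MSW = 12.2126
df = (2, 25)
p-value (upper-tail) = 0.00020
At α=0.1: p < α → reject H₀

reject H₀: yes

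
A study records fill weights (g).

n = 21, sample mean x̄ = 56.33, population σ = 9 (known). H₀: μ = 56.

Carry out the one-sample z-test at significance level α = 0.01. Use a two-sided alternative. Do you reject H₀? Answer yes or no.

SE = σ/√n = 9/√21 = 1.9640
z = (x̄−μ₀)/SE = (56.33−56)/1.9640 = 0.1680
p-value (two-sided) = 0.86656
At α=0.01: p ≥ α → fail to reject H₀

reject H₀: no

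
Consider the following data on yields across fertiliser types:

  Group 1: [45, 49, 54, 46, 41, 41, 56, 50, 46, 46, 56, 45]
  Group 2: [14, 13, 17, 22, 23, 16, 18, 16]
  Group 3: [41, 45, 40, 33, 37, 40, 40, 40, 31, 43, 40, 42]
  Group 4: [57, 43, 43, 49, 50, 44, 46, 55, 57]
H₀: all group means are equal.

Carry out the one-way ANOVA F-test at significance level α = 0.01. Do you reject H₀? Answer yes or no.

Group means [47.92, 17.38, 39.33, 49.33], grand mean 39.756
SSB = Σnᵢ(x̄ᵢ−x̄)² = 5634.103; SSW = ΣΣ(x−x̄ᵢ)² = 827.458
MSB = 5634.103/3 = 1878.0342; MSW = 827.458/37 = 22.3637
F = MSB/MSW = 83.9768
df = (3, 37)
p-value (upper-tail) = 0.00000
At α=0.01: p < α → reject H₀

reject H₀: yes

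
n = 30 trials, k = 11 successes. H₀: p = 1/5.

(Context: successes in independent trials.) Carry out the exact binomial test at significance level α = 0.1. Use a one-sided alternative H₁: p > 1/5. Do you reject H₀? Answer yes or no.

Exact binomial: n=30, k=11, p₀=1/5=0.2000
P(X≥11) from Σ C(n,i)·p₀^i·(1−p₀)^(n−i)
p-value (one-sided, H₁ greater) = 0.02562
At α=0.1: p < α → reject H₀

reject H₀: yes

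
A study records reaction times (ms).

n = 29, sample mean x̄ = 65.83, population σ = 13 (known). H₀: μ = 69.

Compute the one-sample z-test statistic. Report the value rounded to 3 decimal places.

SE = σ/√n = 13/√29 = 2.4140
z = (x̄−μ₀)/SE = (65.83−69)/2.4140 = -1.3132

test statistic = -1.313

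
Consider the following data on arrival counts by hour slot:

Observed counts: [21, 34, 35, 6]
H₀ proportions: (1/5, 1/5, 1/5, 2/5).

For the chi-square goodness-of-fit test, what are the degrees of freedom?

degrees of freedom = 3

df = k − 1 = 4 − 1 = 3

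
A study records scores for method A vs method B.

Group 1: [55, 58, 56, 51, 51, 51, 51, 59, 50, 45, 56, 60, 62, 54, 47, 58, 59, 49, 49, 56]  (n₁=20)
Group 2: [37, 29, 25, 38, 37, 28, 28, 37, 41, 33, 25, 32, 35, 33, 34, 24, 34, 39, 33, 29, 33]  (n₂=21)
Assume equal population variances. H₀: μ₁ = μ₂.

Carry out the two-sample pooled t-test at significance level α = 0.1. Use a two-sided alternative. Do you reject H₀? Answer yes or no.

x̄₁=53.850, s₁=4.738, n₁=20
x̄₂=32.571, s₂=4.833, n₂=21
s_p² = [19·4.738² + 20·4.833²]/39 = 22.9152
SE = √(s_p²·(1/20+1/21)) = 1.4956
t = (53.850−32.571)/1.4956 = 14.2270
df = 39
p-value (two-sided) = 0.00000
At α=0.1: p < α → reject H₀

reject H₀: yes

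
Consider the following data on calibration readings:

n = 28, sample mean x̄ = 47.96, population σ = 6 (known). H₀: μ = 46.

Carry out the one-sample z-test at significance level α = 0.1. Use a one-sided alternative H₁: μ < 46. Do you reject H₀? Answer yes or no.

reject H₀: no

SE = σ/√n = 6/√28 = 1.1339
z = (x̄−μ₀)/SE = (47.96−46)/1.1339 = 1.7286
p-value (one-sided, H₁ less) = 0.95806
At α=0.1: p ≥ α → fail to reject H₀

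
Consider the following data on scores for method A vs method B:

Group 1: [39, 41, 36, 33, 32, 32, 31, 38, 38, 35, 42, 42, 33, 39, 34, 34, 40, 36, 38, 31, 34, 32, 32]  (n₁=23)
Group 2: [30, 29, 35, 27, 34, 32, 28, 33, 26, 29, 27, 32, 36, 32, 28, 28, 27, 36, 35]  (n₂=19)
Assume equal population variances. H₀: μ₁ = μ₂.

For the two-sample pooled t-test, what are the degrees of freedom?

df = n₁ + n₂ − 2 = 23 + 19 − 2 = 40

degrees of freedom = 40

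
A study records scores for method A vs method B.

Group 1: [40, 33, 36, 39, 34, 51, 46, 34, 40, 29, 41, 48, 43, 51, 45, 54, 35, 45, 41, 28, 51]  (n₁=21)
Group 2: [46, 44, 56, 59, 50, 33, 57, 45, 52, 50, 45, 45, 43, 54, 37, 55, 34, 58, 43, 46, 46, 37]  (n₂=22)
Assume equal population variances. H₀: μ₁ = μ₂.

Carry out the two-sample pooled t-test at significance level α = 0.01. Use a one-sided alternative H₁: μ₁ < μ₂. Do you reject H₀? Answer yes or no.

x̄₁=41.143, s₁=7.485, n₁=21
x̄₂=47.045, s₂=7.631, n₂=22
s_p² = [20·7.485² + 21·7.631²]/41 = 57.1592
SE = √(s_p²·(1/21+1/22)) = 2.3065
t = (41.143−47.045)/2.3065 = -2.5591
df = 41
p-value (one-sided, H₁ less) = 0.00714
At α=0.01: p < α → reject H₀

reject H₀: yes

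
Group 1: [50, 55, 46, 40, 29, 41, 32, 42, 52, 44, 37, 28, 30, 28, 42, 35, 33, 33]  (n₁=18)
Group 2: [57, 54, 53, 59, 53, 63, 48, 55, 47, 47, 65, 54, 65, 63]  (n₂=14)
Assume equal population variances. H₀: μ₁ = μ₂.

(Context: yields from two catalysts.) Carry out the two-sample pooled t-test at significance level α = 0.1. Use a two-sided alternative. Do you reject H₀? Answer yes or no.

x̄₁=38.722, s₁=8.421, n₁=18
x̄₂=55.929, s₂=6.342, n₂=14
s_p² = [17·8.421² + 13·6.342²]/30 = 57.6180
SE = √(s_p²·(1/18+1/14)) = 2.7049
t = (38.722−55.929)/2.7049 = -6.3611
df = 30
p-value (two-sided) = 0.00000
At α=0.1: p < α → reject H₀

reject H₀: yes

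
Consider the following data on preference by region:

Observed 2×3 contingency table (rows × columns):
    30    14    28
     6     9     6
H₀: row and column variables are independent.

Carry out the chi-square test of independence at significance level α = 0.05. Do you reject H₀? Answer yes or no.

reject H₀: no

Row totals [72, 21], col totals [36, 23, 34], n=93
χ² = (30−27.87)²/27.87 + (14−17.81)²/17.81 + (28−26.32)²/26.32 + (6−8.13)²/8.13 + (9−5.19)²/5.19 + (6−7.68)²/7.68 = 4.7971
df = 2
p-value (upper-tail) = 0.09085
At α=0.05: p ≥ α → fail to reject H₀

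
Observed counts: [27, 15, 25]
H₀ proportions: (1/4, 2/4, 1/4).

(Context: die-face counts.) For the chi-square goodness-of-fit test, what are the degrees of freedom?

df = k − 1 = 3 − 1 = 2

degrees of freedom = 2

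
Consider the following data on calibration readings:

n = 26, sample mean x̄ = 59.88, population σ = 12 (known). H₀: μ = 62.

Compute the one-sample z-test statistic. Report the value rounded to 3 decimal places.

SE = σ/√n = 12/√26 = 2.3534
z = (x̄−μ₀)/SE = (59.88−62)/2.3534 = -0.9008

test statistic = -0.901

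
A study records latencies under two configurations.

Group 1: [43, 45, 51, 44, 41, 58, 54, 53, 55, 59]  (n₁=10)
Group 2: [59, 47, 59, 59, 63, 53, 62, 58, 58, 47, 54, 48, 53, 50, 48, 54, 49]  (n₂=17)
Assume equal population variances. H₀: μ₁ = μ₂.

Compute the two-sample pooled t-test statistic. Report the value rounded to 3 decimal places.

test statistic = -1.668

x̄₁=50.300, s₁=6.550, n₁=10
x̄₂=54.176, s₂=5.388, n₂=17
s_p² = [9·6.550² + 16·5.388²]/25 = 34.0228
SE = √(s_p²·(1/10+1/17)) = 2.3246
t = (50.300−54.176)/2.3246 = -1.6676
df = 25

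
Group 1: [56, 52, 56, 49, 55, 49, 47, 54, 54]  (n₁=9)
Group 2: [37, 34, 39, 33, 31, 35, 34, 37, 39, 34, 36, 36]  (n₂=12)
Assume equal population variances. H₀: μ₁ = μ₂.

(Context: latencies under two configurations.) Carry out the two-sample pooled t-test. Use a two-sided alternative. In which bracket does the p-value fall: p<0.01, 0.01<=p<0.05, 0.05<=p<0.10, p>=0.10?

p-value bracket: p<0.01

x̄₁=52.444, s₁=3.358, n₁=9
x̄₂=35.417, s₂=2.392, n₂=12
s_p² = [8·3.358² + 11·2.392²]/19 = 8.0599
SE = √(s_p²·(1/9+1/12)) = 1.2519
t = (52.444−35.417)/1.2519 = 13.6017
df = 19
p-value (two-sided) = 0.00000
→ bracket: p<0.01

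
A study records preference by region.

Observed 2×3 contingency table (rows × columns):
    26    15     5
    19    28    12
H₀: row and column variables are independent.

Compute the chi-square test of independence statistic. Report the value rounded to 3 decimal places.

Row totals [46, 59], col totals [45, 43, 17], n=105
χ² = (26−19.71)²/19.71 + (15−18.84)²/18.84 + (5−7.45)²/7.45 + (19−25.29)²/25.29 + (28−24.16)²/24.16 + (12−9.55)²/9.55 = 6.3899
df = 2

test statistic = 6.390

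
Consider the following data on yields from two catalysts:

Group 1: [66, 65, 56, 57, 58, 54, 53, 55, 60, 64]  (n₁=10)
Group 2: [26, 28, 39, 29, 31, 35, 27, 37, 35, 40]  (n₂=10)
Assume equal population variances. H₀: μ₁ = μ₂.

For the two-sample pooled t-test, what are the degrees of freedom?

degrees of freedom = 18

df = n₁ + n₂ − 2 = 10 + 10 − 2 = 18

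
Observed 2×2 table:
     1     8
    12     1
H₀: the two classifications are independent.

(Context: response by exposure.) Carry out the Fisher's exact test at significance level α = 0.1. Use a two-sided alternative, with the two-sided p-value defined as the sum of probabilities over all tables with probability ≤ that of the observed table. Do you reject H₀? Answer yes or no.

Margins: r₁=9, r₂=13, c₁=13, c₂=9, n=22
p_obs = C(9,1)·C(13,12)/C(22,13); sum pmf over tables with pmf ≤ p_obs
p-value (two-sided) = 0.00024
At α=0.1: p < α → reject H₀

reject H₀: yes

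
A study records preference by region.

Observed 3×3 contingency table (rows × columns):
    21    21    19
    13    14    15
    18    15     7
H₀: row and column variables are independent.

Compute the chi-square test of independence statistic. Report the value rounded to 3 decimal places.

test statistic = 3.930

Row totals [61, 42, 40], col totals [52, 50, 41], n=143
χ² = (21−22.18)²/22.18 + (21−21.33)²/21.33 + (19−17.49)²/17.49 + (13−15.27)²/15.27 + (14−14.69)²/14.69 + (15−12.04)²/12.04 + (18−14.55)²/14.55 + (15−13.99)²/13.99 + (7−11.47)²/11.47 = 3.9304
df = 4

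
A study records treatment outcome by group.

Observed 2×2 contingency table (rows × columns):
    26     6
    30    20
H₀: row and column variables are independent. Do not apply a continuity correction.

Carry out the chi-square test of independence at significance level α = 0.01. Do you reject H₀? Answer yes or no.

Row totals [32, 50], col totals [56, 26], n=82
χ² = (26−21.85)²/21.85 + (6−10.15)²/10.15 + (30−34.15)²/34.15 + (20−15.85)²/15.85 = 4.0690
df = 1
p-value (upper-tail) = 0.04368
At α=0.01: p ≥ α → fail to reject H₀

reject H₀: no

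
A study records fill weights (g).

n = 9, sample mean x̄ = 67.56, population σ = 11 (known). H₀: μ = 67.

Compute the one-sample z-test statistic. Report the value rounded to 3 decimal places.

SE = σ/√n = 11/√9 = 3.6667
z = (x̄−μ₀)/SE = (67.56−67)/3.6667 = 0.1527

test statistic = 0.153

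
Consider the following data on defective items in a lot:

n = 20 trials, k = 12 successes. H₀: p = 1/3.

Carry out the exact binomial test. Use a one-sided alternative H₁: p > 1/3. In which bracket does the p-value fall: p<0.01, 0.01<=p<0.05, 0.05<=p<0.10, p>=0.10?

Exact binomial: n=20, k=12, p₀=1/3=0.3333
P(X≥12) from Σ C(n,i)·p₀^i·(1−p₀)^(n−i)
p-value (one-sided, H₁ greater) = 0.01297
→ bracket: 0.01<=p<0.05

p-value bracket: 0.01<=p<0.05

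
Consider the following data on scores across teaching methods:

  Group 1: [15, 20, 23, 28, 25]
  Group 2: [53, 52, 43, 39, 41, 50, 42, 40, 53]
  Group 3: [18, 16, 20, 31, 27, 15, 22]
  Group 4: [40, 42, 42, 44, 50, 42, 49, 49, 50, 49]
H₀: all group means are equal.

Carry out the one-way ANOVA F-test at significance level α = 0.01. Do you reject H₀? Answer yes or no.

Group means [22.20, 45.89, 21.29, 45.70], grand mean 36.452
SSB = Σnᵢ(x̄ᵢ−x̄)² = 4282.460; SSW = ΣΣ(x−x̄ᵢ)² = 737.217
MSB = 4282.460/3 = 1427.4867; MSW = 737.217/27 = 27.3044
F = MSB/MSW = 52.2806
df = (3, 27)
p-value (upper-tail) = 0.00000
At α=0.01: p < α → reject H₀

reject H₀: yes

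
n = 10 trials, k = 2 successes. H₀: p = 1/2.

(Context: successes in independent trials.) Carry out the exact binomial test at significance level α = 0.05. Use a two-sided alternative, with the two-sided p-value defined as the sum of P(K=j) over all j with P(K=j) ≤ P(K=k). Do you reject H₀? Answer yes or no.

Exact binomial: n=10, k=2, p₀=1/2=0.5000
P(X=j) = C(n,j)·p₀^j·(1−p₀)^(n−j); p = Σ P(X=j) over j with P(X=j) ≤ P(X=2)
p-value (two-sided) = 0.10938
At α=0.05: p ≥ α → fail to reject H₀

reject H₀: no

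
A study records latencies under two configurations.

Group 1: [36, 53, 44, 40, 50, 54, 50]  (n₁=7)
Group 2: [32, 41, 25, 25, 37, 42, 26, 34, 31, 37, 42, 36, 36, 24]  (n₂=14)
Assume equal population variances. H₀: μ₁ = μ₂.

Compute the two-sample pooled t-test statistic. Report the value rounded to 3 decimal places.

test statistic = 4.372

x̄₁=46.714, s₁=6.849, n₁=7
x̄₂=33.429, s₂=6.430, n₂=14
s_p² = [6·6.849² + 13·6.430²]/19 = 43.0977
SE = √(s_p²·(1/7+1/14)) = 3.0390
t = (46.714−33.429)/3.0390 = 4.3718
df = 19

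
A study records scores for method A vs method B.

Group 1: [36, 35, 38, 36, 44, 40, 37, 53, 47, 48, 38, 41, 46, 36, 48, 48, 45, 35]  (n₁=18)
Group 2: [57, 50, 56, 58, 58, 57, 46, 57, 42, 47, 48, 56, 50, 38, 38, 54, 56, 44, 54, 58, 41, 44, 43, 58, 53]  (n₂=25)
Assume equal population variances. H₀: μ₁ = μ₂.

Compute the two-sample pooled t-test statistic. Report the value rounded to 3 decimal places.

test statistic = -4.449

x̄₁=41.722, s₁=5.686, n₁=18
x̄₂=50.520, s₂=6.856, n₂=25
s_p² = [17·5.686² + 24·6.856²]/41 = 40.9232
SE = √(s_p²·(1/18+1/25)) = 1.9775
t = (41.722−50.520)/1.9775 = -4.4490
df = 41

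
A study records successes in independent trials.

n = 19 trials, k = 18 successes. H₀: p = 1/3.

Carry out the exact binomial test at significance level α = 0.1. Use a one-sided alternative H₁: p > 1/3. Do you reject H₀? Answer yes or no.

reject H₀: yes

Exact binomial: n=19, k=18, p₀=1/3=0.3333
P(X≥18) from Σ C(n,i)·p₀^i·(1−p₀)^(n−i)
p-value (one-sided, H₁ greater) = 0.00000
At α=0.1: p < α → reject H₀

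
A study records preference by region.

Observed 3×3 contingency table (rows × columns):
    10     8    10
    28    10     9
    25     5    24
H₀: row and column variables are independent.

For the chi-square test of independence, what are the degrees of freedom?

degrees of freedom = 4

df = (r−1)(c−1) = (3−1)·(3−1) = 4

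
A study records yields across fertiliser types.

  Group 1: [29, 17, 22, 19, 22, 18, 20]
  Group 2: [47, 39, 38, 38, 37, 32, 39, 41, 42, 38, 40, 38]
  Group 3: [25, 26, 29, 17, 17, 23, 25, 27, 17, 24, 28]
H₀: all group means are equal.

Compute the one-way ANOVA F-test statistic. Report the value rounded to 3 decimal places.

test statistic = 62.734

Group means [21.00, 39.08, 23.45], grand mean 29.133
SSB = Σnᵢ(x̄ᵢ−x̄)² = 2005.823; SSW = ΣΣ(x−x̄ᵢ)² = 431.644
MSB = 2005.823/2 = 1002.9114; MSW = 431.644/27 = 15.9868
F = MSB/MSW = 62.7337
df = (2, 27)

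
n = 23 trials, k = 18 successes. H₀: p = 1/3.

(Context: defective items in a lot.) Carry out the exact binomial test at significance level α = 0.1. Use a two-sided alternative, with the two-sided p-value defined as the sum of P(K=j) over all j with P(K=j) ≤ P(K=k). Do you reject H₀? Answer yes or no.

reject H₀: yes

Exact binomial: n=23, k=18, p₀=1/3=0.3333
P(X=j) = C(n,j)·p₀^j·(1−p₀)^(n−j); p = Σ P(X=j) over j with P(X=j) ≤ P(X=18)
p-value (two-sided) = 0.00001
At α=0.1: p < α → reject H₀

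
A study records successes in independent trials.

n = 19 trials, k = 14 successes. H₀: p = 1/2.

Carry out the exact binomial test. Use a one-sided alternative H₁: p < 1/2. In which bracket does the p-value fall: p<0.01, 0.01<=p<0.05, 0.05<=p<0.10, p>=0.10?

Exact binomial: n=19, k=14, p₀=1/2=0.5000
P(X≤14) from Σ C(n,i)·p₀^i·(1−p₀)^(n−i)
p-value (one-sided, H₁ less) = 0.99039
→ bracket: p>=0.10

p-value bracket: p>=0.10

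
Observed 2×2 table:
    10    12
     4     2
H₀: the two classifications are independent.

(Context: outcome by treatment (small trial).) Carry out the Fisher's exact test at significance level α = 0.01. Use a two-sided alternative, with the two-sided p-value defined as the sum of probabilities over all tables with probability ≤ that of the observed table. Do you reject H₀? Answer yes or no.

reject H₀: no

Margins: r₁=22, r₂=6, c₁=14, c₂=14, n=28
p_obs = C(22,10)·C(6,4)/C(28,14); sum pmf over tables with pmf ≤ p_obs
p-value (two-sided) = 0.64831
At α=0.01: p ≥ α → fail to reject H₀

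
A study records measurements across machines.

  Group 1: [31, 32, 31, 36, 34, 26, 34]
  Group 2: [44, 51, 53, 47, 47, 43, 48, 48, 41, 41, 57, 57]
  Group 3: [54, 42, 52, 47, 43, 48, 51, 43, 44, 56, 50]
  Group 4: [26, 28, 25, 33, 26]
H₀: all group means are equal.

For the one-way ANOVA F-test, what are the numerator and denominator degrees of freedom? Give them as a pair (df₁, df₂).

k = 4 groups, N = 35 total
df = (k−1, N−k) = (4−1, 35−4) = (3, 31)

degrees of freedom = [3, 31]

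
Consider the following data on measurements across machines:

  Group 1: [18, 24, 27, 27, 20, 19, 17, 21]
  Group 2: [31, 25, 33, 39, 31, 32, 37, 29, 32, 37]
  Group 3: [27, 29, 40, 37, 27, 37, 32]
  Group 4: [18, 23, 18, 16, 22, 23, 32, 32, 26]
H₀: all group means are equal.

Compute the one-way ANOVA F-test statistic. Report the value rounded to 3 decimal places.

Group means [21.62, 32.60, 32.71, 23.33], grand mean 27.588
SSB = Σnᵢ(x̄ᵢ−x̄)² = 882.532; SSW = ΣΣ(x−x̄ᵢ)² = 703.704
MSB = 882.532/3 = 294.1772; MSW = 703.704/30 = 23.4568
F = MSB/MSW = 12.5412
df = (3, 30)

test statistic = 12.541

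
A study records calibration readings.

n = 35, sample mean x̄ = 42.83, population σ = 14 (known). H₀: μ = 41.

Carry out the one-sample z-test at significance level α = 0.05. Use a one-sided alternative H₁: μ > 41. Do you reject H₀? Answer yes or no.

reject H₀: no

SE = σ/√n = 14/√35 = 2.3664
z = (x̄−μ₀)/SE = (42.83−41)/2.3664 = 0.7733
p-value (one-sided, H₁ greater) = 0.21967
At α=0.05: p ≥ α → fail to reject H₀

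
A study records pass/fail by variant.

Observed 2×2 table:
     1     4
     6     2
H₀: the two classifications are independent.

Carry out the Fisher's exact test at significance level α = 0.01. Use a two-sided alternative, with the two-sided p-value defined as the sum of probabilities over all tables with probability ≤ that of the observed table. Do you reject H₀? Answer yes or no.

reject H₀: no

Margins: r₁=5, r₂=8, c₁=7, c₂=6, n=13
p_obs = C(5,1)·C(8,6)/C(13,7); sum pmf over tables with pmf ≤ p_obs
p-value (two-sided) = 0.10256
At α=0.01: p ≥ α → fail to reject H₀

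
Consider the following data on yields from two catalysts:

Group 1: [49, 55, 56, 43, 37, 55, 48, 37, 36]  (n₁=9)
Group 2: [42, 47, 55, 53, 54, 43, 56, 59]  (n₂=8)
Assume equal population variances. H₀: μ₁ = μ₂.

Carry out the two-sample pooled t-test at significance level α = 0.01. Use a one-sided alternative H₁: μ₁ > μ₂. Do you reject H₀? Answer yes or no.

reject H₀: no

x̄₁=46.222, s₁=8.258, n₁=9
x̄₂=51.125, s₂=6.312, n₂=8
s_p² = [8·8.258² + 7·6.312²]/15 = 54.9620
SE = √(s_p²·(1/9+1/8)) = 3.6024
t = (46.222−51.125)/3.6024 = -1.3610
df = 15
p-value (one-sided, H₁ greater) = 0.90319
At α=0.01: p ≥ α → fail to reject H₀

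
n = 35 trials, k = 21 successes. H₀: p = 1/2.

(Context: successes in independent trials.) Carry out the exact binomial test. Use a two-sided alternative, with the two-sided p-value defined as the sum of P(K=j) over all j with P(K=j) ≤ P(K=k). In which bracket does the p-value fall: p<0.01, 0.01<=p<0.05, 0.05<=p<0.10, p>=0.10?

Exact binomial: n=35, k=21, p₀=1/2=0.5000
P(X=j) = C(n,j)·p₀^j·(1−p₀)^(n−j); p = Σ P(X=j) over j with P(X=j) ≤ P(X=21)
p-value (two-sided) = 0.31050
→ bracket: p>=0.10

p-value bracket: p>=0.10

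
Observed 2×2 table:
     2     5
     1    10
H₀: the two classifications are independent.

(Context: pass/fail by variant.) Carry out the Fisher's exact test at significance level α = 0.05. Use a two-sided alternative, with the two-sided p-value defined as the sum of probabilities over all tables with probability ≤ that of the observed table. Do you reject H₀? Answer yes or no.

reject H₀: no

Margins: r₁=7, r₂=11, c₁=3, c₂=15, n=18
p_obs = C(7,2)·C(11,1)/C(18,3); sum pmf over tables with pmf ≤ p_obs
p-value (two-sided) = 0.52819
At α=0.05: p ≥ α → fail to reject H₀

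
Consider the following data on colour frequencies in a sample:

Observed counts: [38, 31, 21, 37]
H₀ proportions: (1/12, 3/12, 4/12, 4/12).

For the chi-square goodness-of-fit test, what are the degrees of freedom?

degrees of freedom = 3

df = k − 1 = 4 − 1 = 3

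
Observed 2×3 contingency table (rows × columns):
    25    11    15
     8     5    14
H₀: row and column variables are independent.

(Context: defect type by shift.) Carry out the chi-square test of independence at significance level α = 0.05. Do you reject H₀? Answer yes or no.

reject H₀: no

Row totals [51, 27], col totals [33, 16, 29], n=78
χ² = (25−21.58)²/21.58 + (11−10.46)²/10.46 + (15−18.96)²/18.96 + (8−11.42)²/11.42 + (5−5.54)²/5.54 + (14−10.04)²/10.04 = 4.0399
df = 2
p-value (upper-tail) = 0.13266
At α=0.05: p ≥ α → fail to reject H₀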